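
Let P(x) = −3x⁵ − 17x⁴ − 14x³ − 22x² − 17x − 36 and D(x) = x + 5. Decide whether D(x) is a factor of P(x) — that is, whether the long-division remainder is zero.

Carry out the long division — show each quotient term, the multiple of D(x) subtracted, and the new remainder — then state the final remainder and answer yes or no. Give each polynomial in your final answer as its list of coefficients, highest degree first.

R = [-1], so D(x) is not a factor of P(x). no

Step 1: lead(−3x⁵ − 17x⁴ − 14x³ − 22x² − 17x − 36) ÷ lead(D) = −3x⁵ ÷ x = −3x⁴. Subtract (−3x⁴)·D = −3x⁵ − 15x⁴. Remainder: −2x⁴ − 14x³ − 22x² − 17x − 36.
Step 2: lead(−2x⁴ − 14x³ − 22x² − 17x − 36) ÷ lead(D) = −2x⁴ ÷ x = −2x³. Subtract (−2x³)·D = −2x⁴ − 10x³. Remainder: −4x³ − 22x² − 17x − 36.
Step 3: lead(−4x³ − 22x² − 17x − 36) ÷ lead(D) = −4x³ ÷ x = −4x². Subtract (−4x²)·D = −4x³ − 20x². Remainder: −2x² − 17x − 36.
Step 4: lead(−2x² − 17x − 36) ÷ lead(D) = −2x² ÷ x = −2x. Subtract (−2x)·D = −2x² − 10x. Remainder: −7x − 36.
Step 5: lead(−7x − 36) ÷ lead(D) = −7x ÷ x = −7. Subtract (−7)·D = −7x − 35. Remainder: −1.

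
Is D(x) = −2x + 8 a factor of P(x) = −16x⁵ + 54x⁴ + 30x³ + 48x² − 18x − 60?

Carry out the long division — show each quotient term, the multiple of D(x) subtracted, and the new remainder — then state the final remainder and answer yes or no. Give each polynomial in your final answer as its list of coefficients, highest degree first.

R = [-4], so D(x) is not a factor of P(x). no

Step 1: lead(−16x⁵ + 54x⁴ + 30x³ + 48x² − 18x − 60) ÷ lead(D) = −16x⁵ ÷ −2x = 8x⁴. Subtract (8x⁴)·D = −16x⁵ + 64x⁴. Remainder: −10x⁴ + 30x³ + 48x² − 18x − 60.
Step 2: lead(−10x⁴ + 30x³ + 48x² − 18x − 60) ÷ lead(D) = −10x⁴ ÷ −2x = 5x³. Subtract (5x³)·D = −10x⁴ + 40x³. Remainder: −10x³ + 48x² − 18x − 60.
Step 3: lead(−10x³ + 48x² − 18x − 60) ÷ lead(D) = −10x³ ÷ −2x = 5x². Subtract (5x²)·D = −10x³ + 40x². Remainder: 8x² − 18x − 60.
Step 4: lead(8x² − 18x − 60) ÷ lead(D) = 8x² ÷ −2x = −4x. Subtract (−4x)·D = 8x² − 32x. Remainder: 14x − 60.
Step 5: lead(14x − 60) ÷ lead(D) = 14x ÷ −2x = −7. Subtract (−7)·D = 14x − 56. Remainder: −4.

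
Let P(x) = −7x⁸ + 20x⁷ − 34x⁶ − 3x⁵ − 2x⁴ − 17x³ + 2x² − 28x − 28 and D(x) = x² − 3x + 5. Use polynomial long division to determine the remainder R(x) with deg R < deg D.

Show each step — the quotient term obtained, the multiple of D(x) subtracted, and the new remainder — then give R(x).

R(x) = 2x − 3

Step 1: lead(−7x⁸ + 20x⁷ − 34x⁶ − 3x⁵ − 2x⁴ − 17x³ + 2x² − 28x − 28) ÷ lead(D) = −7x⁸ ÷ x² = −7x⁶. Subtract (−7x⁶)·D = −7x⁸ + 21x⁷ − 35x⁶. Remainder: −x⁷ + x⁶ − 3x⁵ − 2x⁴ − 17x³ + 2x² − 28x − 28.
Step 2: lead(−x⁷ + x⁶ − 3x⁵ − 2x⁴ − 17x³ + 2x² − 28x − 28) ÷ lead(D) = −x⁷ ÷ x² = −x⁵. Subtract (−x⁵)·D = −x⁷ + 3x⁶ − 5x⁵. Remainder: −2x⁶ + 2x⁵ − 2x⁴ − 17x³ + 2x² − 28x − 28.
Step 3: lead(−2x⁶ + 2x⁵ − 2x⁴ − 17x³ + 2x² − 28x − 28) ÷ lead(D) = −2x⁶ ÷ x² = −2x⁴. Subtract (−2x⁴)·D = −2x⁶ + 6x⁵ − 10x⁴. Remainder: −4x⁵ + 8x⁴ − 17x³ + 2x² − 28x − 28.
Step 4: lead(−4x⁵ + 8x⁴ − 17x³ + 2x² − 28x − 28) ÷ lead(D) = −4x⁵ ÷ x² = −4x³. Subtract (−4x³)·D = −4x⁵ + 12x⁴ − 20x³. Remainder: −4x⁴ + 3x³ + 2x² − 28x − 28.
Step 5: lead(−4x⁴ + 3x³ + 2x² − 28x − 28) ÷ lead(D) = −4x⁴ ÷ x² = −4x². Subtract (−4x²)·D = −4x⁴ + 12x³ − 20x². Remainder: −9x³ + 22x² − 28x − 28.
Step 6: lead(−9x³ + 22x² − 28x − 28) ÷ lead(D) = −9x³ ÷ x² = −9x. Subtract (−9x)·D = −9x³ + 27x² − 45x. Remainder: −5x² + 17x − 28.
Step 7: lead(−5x² + 17x − 28) ÷ lead(D) = −5x² ÷ x² = −5. Subtract (−5)·D = −5x² + 15x − 25. Remainder: 2x − 3.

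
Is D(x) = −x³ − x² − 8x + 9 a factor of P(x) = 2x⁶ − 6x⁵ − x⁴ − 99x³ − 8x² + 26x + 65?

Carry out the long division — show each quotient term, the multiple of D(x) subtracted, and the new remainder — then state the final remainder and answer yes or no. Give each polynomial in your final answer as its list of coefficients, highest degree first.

R = [9, -7], so D(x) is not a factor of P(x). no

Step 1: lead(2x⁶ − 6x⁵ − x⁴ − 99x³ − 8x² + 26x + 65) ÷ lead(D) = 2x⁶ ÷ −x³ = −2x³. Subtract (−2x³)·D = 2x⁶ + 2x⁵ + 16x⁴ − 18x³. Remainder: −8x⁵ − 17x⁴ − 81x³ − 8x² + 26x + 65.
Step 2: lead(−8x⁵ − 17x⁴ − 81x³ − 8x² + 26x + 65) ÷ lead(D) = −8x⁵ ÷ −x³ = 8x². Subtract (8x²)·D = −8x⁵ − 8x⁴ − 64x³ + 72x². Remainder: −9x⁴ − 17x³ − 80x² + 26x + 65.
Step 3: lead(−9x⁴ − 17x³ − 80x² + 26x + 65) ÷ lead(D) = −9x⁴ ÷ −x³ = 9x. Subtract (9x)·D = −9x⁴ − 9x³ − 72x² + 81x. Remainder: −8x³ − 8x² − 55x + 65.
Step 4: lead(−8x³ − 8x² − 55x + 65) ÷ lead(D) = −8x³ ÷ −x³ = 8. Subtract (8)·D = −8x³ − 8x² − 64x + 72. Remainder: 9x − 7.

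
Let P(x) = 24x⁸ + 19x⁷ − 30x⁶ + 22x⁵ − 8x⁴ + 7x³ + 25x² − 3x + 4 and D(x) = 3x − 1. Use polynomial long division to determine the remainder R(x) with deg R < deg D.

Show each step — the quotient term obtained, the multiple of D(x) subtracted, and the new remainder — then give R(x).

Step 1: lead(24x⁸ + 19x⁷ − 30x⁶ + 22x⁵ − 8x⁴ + 7x³ + 25x² − 3x + 4) ÷ lead(D) = 24x⁸ ÷ 3x = 8x⁷. Subtract (8x⁷)·D = 24x⁸ − 8x⁷. Remainder: 27x⁷ − 30x⁶ + 22x⁵ − 8x⁴ + 7x³ + 25x² − 3x + 4.
Step 2: lead(27x⁷ − 30x⁶ + 22x⁵ − 8x⁴ + 7x³ + 25x² − 3x + 4) ÷ lead(D) = 27x⁷ ÷ 3x = 9x⁶. Subtract (9x⁶)·D = 27x⁷ − 9x⁶. Remainder: −21x⁶ + 22x⁵ − 8x⁴ + 7x³ + 25x² − 3x + 4.
Step 3: lead(−21x⁶ + 22x⁵ − 8x⁴ + 7x³ + 25x² − 3x + 4) ÷ lead(D) = −21x⁶ ÷ 3x = −7x⁵. Subtract (−7x⁵)·D = −21x⁶ + 7x⁵. Remainder: 15x⁵ − 8x⁴ + 7x³ + 25x² − 3x + 4.
Step 4: lead(15x⁵ − 8x⁴ + 7x³ + 25x² − 3x + 4) ÷ lead(D) = 15x⁵ ÷ 3x = 5x⁴. Subtract (5x⁴)·D = 15x⁵ − 5x⁴. Remainder: −3x⁴ + 7x³ + 25x² − 3x + 4.
Step 5: lead(−3x⁴ + 7x³ + 25x² − 3x + 4) ÷ lead(D) = −3x⁴ ÷ 3x = −x³. Subtract (−x³)·D = −3x⁴ + x³. Remainder: 6x³ + 25x² − 3x + 4.
Step 6: lead(6x³ + 25x² − 3x + 4) ÷ lead(D) = 6x³ ÷ 3x = 2x². Subtract (2x²)·D = 6x³ − 2x². Remainder: 27x² − 3x + 4.
Step 7: lead(27x² − 3x + 4) ÷ lead(D) = 27x² ÷ 3x = 9x. Subtract (9x)·D = 27x² − 9x. Remainder: 6x + 4.
Step 8: lead(6x + 4) ÷ lead(D) = 6x ÷ 3x = 2. Subtract (2)·D = 6x − 2. Remainder: 6.

R(x) = 6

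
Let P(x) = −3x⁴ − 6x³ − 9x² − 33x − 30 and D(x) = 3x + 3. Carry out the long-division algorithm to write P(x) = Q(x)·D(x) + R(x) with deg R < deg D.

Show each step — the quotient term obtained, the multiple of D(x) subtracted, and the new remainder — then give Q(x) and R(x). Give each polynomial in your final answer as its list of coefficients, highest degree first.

Step 1: lead(−3x⁴ − 6x³ − 9x² − 33x − 30) ÷ lead(D) = −3x⁴ ÷ 3x = −x³. Subtract (−x³)·D = −3x⁴ − 3x³. Remainder: −3x³ − 9x² − 33x − 30.
Step 2: lead(−3x³ − 9x² − 33x − 30) ÷ lead(D) = −3x³ ÷ 3x = −x². Subtract (−x²)·D = −3x³ − 3x². Remainder: −6x² − 33x − 30.
Step 3: lead(−6x² − 33x − 30) ÷ lead(D) = −6x² ÷ 3x = −2x. Subtract (−2x)·D = −6x² − 6x. Remainder: −27x − 30.
Step 4: lead(−27x − 30) ÷ lead(D) = −27x ÷ 3x = −9. Subtract (−9)·D = −27x − 27. Remainder: −3.

Q = [-1, -1, -2, -9]; R = [-3]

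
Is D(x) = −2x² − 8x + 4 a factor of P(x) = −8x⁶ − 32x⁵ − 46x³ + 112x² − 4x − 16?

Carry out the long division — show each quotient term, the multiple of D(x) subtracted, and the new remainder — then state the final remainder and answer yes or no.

R(x) = 0, so D(x) is a factor of P(x). yes

Step 1: lead(−8x⁶ − 32x⁵ − 46x³ + 112x² − 4x − 16) ÷ lead(D) = −8x⁶ ÷ −2x² = 4x⁴. Subtract (4x⁴)·D = −8x⁶ − 32x⁵ + 16x⁴. Remainder: −16x⁴ − 46x³ + 112x² − 4x − 16.
Step 2: lead(−16x⁴ − 46x³ + 112x² − 4x − 16) ÷ lead(D) = −16x⁴ ÷ −2x² = 8x². Subtract (8x²)·D = −16x⁴ − 64x³ + 32x². Remainder: 18x³ + 80x² − 4x − 16.
Step 3: lead(18x³ + 80x² − 4x − 16) ÷ lead(D) = 18x³ ÷ −2x² = −9x. Subtract (−9x)·D = 18x³ + 72x² − 36x. Remainder: 8x² + 32x − 16.
Step 4: lead(8x² + 32x − 16) ÷ lead(D) = 8x² ÷ −2x² = −4. Subtract (−4)·D = 8x² + 32x − 16. Remainder: 0.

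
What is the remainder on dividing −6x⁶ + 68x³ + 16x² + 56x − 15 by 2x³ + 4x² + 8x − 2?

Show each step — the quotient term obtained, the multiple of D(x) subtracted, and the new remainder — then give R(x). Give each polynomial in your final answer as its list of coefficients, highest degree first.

R = [-1]

Step 1: lead(−6x⁶ + 68x³ + 16x² + 56x − 15) ÷ lead(D) = −6x⁶ ÷ 2x³ = −3x³. Subtract (−3x³)·D = −6x⁶ − 12x⁵ − 24x⁴ + 6x³. Remainder: 12x⁵ + 24x⁴ + 62x³ + 16x² + 56x − 15.
Step 2: lead(12x⁵ + 24x⁴ + 62x³ + 16x² + 56x − 15) ÷ lead(D) = 12x⁵ ÷ 2x³ = 6x². Subtract (6x²)·D = 12x⁵ + 24x⁴ + 48x³ − 12x². Remainder: 14x³ + 28x² + 56x − 15.
Step 3: lead(14x³ + 28x² + 56x − 15) ÷ lead(D) = 14x³ ÷ 2x³ = 7. Subtract (7)·D = 14x³ + 28x² + 56x − 14. Remainder: −1.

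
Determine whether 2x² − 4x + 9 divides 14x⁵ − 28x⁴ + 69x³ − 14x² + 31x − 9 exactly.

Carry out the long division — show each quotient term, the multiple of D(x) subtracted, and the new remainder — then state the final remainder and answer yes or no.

R(x) = 0, so D(x) is a factor of P(x). yes

Step 1: lead(14x⁵ − 28x⁴ + 69x³ − 14x² + 31x − 9) ÷ lead(D) = 14x⁵ ÷ 2x² = 7x³. Subtract (7x³)·D = 14x⁵ − 28x⁴ + 63x³. Remainder: 6x³ − 14x² + 31x − 9.
Step 2: lead(6x³ − 14x² + 31x − 9) ÷ lead(D) = 6x³ ÷ 2x² = 3x. Subtract (3x)·D = 6x³ − 12x² + 27x. Remainder: −2x² + 4x − 9.
Step 3: lead(−2x² + 4x − 9) ÷ lead(D) = −2x² ÷ 2x² = −1. Subtract (−1)·D = −2x² + 4x − 9. Remainder: 0.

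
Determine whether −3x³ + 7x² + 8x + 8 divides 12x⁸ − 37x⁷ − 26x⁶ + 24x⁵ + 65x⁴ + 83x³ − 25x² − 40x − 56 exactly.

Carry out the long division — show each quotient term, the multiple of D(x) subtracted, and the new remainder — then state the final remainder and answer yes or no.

R(x) = 0, so D(x) is a factor of P(x). yes

Step 1: lead(12x⁸ − 37x⁷ − 26x⁶ + 24x⁵ + 65x⁴ + 83x³ − 25x² − 40x − 56) ÷ lead(D) = 12x⁸ ÷ −3x³ = −4x⁵. Subtract (−4x⁵)·D = 12x⁸ − 28x⁷ − 32x⁶ − 32x⁵. Remainder: −9x⁷ + 6x⁶ + 56x⁵ + 65x⁴ + 83x³ − 25x² − 40x − 56.
Step 2: lead(−9x⁷ + 6x⁶ + 56x⁵ + 65x⁴ + 83x³ − 25x² − 40x − 56) ÷ lead(D) = −9x⁷ ÷ −3x³ = 3x⁴. Subtract (3x⁴)·D = −9x⁷ + 21x⁶ + 24x⁵ + 24x⁴. Remainder: −15x⁶ + 32x⁵ + 41x⁴ + 83x³ − 25x² − 40x − 56.
Step 3: lead(−15x⁶ + 32x⁵ + 41x⁴ + 83x³ − 25x² − 40x − 56) ÷ lead(D) = −15x⁶ ÷ −3x³ = 5x³. Subtract (5x³)·D = −15x⁶ + 35x⁵ + 40x⁴ + 40x³. Remainder: −3x⁵ + x⁴ + 43x³ − 25x² − 40x − 56.
Step 4: lead(−3x⁵ + x⁴ + 43x³ − 25x² − 40x − 56) ÷ lead(D) = −3x⁵ ÷ −3x³ = x². Subtract (x²)·D = −3x⁵ + 7x⁴ + 8x³ + 8x². Remainder: −6x⁴ + 35x³ − 33x² − 40x − 56.
Step 5: lead(−6x⁴ + 35x³ − 33x² − 40x − 56) ÷ lead(D) = −6x⁴ ÷ −3x³ = 2x. Subtract (2x)·D = −6x⁴ + 14x³ + 16x² + 16x. Remainder: 21x³ − 49x² − 56x − 56.
Step 6: lead(21x³ − 49x² − 56x − 56) ÷ lead(D) = 21x³ ÷ −3x³ = −7. Subtract (−7)·D = 21x³ − 49x² − 56x − 56. Remainder: 0.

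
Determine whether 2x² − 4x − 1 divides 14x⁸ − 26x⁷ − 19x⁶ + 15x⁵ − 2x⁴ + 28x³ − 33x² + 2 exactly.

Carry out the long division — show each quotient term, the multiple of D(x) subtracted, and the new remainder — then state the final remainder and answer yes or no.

R(x) = 0, so D(x) is a factor of P(x). yes

Step 1: lead(14x⁸ − 26x⁷ − 19x⁶ + 15x⁵ − 2x⁴ + 28x³ − 33x² + 2) ÷ lead(D) = 14x⁸ ÷ 2x² = 7x⁶. Subtract (7x⁶)·D = 14x⁸ − 28x⁷ − 7x⁶. Remainder: 2x⁷ − 12x⁶ + 15x⁵ − 2x⁴ + 28x³ − 33x² + 2.
Step 2: lead(2x⁷ − 12x⁶ + 15x⁵ − 2x⁴ + 28x³ − 33x² + 2) ÷ lead(D) = 2x⁷ ÷ 2x² = x⁵. Subtract (x⁵)·D = 2x⁷ − 4x⁶ − x⁵. Remainder: −8x⁶ + 16x⁵ − 2x⁴ + 28x³ − 33x² + 2.
Step 3: lead(−8x⁶ + 16x⁵ − 2x⁴ + 28x³ − 33x² + 2) ÷ lead(D) = −8x⁶ ÷ 2x² = −4x⁴. Subtract (−4x⁴)·D = −8x⁶ + 16x⁵ + 4x⁴. Remainder: −6x⁴ + 28x³ − 33x² + 2.
Step 4: lead(−6x⁴ + 28x³ − 33x² + 2) ÷ lead(D) = −6x⁴ ÷ 2x² = −3x². Subtract (−3x²)·D = −6x⁴ + 12x³ + 3x². Remainder: 16x³ − 36x² + 2.
Step 5: lead(16x³ − 36x² + 2) ÷ lead(D) = 16x³ ÷ 2x² = 8x. Subtract (8x)·D = 16x³ − 32x² − 8x. Remainder: −4x² + 8x + 2.
Step 6: lead(−4x² + 8x + 2) ÷ lead(D) = −4x² ÷ 2x² = −2. Subtract (−2)·D = −4x² + 8x + 2. Remainder: 0.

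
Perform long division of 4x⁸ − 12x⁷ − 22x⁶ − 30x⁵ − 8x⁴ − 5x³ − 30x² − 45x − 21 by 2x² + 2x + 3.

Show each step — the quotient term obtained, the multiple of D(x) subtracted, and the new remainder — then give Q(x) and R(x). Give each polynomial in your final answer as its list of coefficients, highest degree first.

Step 1: lead(4x⁸ − 12x⁷ − 22x⁶ − 30x⁵ − 8x⁴ − 5x³ − 30x² − 45x − 21) ÷ lead(D) = 4x⁸ ÷ 2x² = 2x⁶. Subtract (2x⁶)·D = 4x⁸ + 4x⁷ + 6x⁶. Remainder: −16x⁷ − 28x⁶ − 30x⁵ − 8x⁴ − 5x³ − 30x² − 45x − 21.
Step 2: lead(−16x⁷ − 28x⁶ − 30x⁵ − 8x⁴ − 5x³ − 30x² − 45x − 21) ÷ lead(D) = −16x⁷ ÷ 2x² = −8x⁵. Subtract (−8x⁵)·D = −16x⁷ − 16x⁶ − 24x⁵. Remainder: −12x⁶ − 6x⁵ − 8x⁴ − 5x³ − 30x² − 45x − 21.
Step 3: lead(−12x⁶ − 6x⁵ − 8x⁴ − 5x³ − 30x² − 45x − 21) ÷ lead(D) = −12x⁶ ÷ 2x² = −6x⁴. Subtract (−6x⁴)·D = −12x⁶ − 12x⁵ − 18x⁴. Remainder: 6x⁵ + 10x⁴ − 5x³ − 30x² − 45x − 21.
Step 4: lead(6x⁵ + 10x⁴ − 5x³ − 30x² − 45x − 21) ÷ lead(D) = 6x⁵ ÷ 2x² = 3x³. Subtract (3x³)·D = 6x⁵ + 6x⁴ + 9x³. Remainder: 4x⁴ − 14x³ − 30x² − 45x − 21.
Step 5: lead(4x⁴ − 14x³ − 30x² − 45x − 21) ÷ lead(D) = 4x⁴ ÷ 2x² = 2x². Subtract (2x²)·D = 4x⁴ + 4x³ + 6x². Remainder: −18x³ − 36x² − 45x − 21.
Step 6: lead(−18x³ − 36x² − 45x − 21) ÷ lead(D) = −18x³ ÷ 2x² = −9x. Subtract (−9x)·D = −18x³ − 18x² − 27x. Remainder: −18x² − 18x − 21.
Step 7: lead(−18x² − 18x − 21) ÷ lead(D) = −18x² ÷ 2x² = −9. Subtract (−9)·D = −18x² − 18x − 27. Remainder: 6.

Q = [2, -8, -6, 3, 2, -9, -9]; R = [6]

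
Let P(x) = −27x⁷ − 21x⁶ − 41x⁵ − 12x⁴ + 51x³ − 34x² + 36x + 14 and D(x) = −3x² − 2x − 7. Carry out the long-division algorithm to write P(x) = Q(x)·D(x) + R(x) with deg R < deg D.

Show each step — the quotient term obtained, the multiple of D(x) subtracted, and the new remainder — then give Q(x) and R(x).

Q(x) = 9x⁵ + x⁴ − 8x³ + 7x² − 3x − 3; R(x) = 9x − 7

Step 1: lead(−27x⁷ − 21x⁶ − 41x⁵ − 12x⁴ + 51x³ − 34x² + 36x + 14) ÷ lead(D) = −27x⁷ ÷ −3x² = 9x⁵. Subtract (9x⁵)·D = −27x⁷ − 18x⁶ − 63x⁵. Remainder: −3x⁶ + 22x⁵ − 12x⁴ + 51x³ − 34x² + 36x + 14.
Step 2: lead(−3x⁶ + 22x⁵ − 12x⁴ + 51x³ − 34x² + 36x + 14) ÷ lead(D) = −3x⁶ ÷ −3x² = x⁴. Subtract (x⁴)·D = −3x⁶ − 2x⁵ − 7x⁴. Remainder: 24x⁵ − 5x⁴ + 51x³ − 34x² + 36x + 14.
Step 3: lead(24x⁵ − 5x⁴ + 51x³ − 34x² + 36x + 14) ÷ lead(D) = 24x⁵ ÷ −3x² = −8x³. Subtract (−8x³)·D = 24x⁵ + 16x⁴ + 56x³. Remainder: −21x⁴ − 5x³ − 34x² + 36x + 14.
Step 4: lead(−21x⁴ − 5x³ − 34x² + 36x + 14) ÷ lead(D) = −21x⁴ ÷ −3x² = 7x². Subtract (7x²)·D = −21x⁴ − 14x³ − 49x². Remainder: 9x³ + 15x² + 36x + 14.
Step 5: lead(9x³ + 15x² + 36x + 14) ÷ lead(D) = 9x³ ÷ −3x² = −3x. Subtract (−3x)·D = 9x³ + 6x² + 21x. Remainder: 9x² + 15x + 14.
Step 6: lead(9x² + 15x + 14) ÷ lead(D) = 9x² ÷ −3x² = −3. Subtract (−3)·D = 9x² + 6x + 21. Remainder: 9x − 7.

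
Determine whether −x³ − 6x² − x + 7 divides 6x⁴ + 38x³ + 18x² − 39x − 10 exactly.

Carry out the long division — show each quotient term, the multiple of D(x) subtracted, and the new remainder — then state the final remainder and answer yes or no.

R(x) = x + 4, so D(x) is not a factor of P(x). no

Step 1: lead(6x⁴ + 38x³ + 18x² − 39x − 10) ÷ lead(D) = 6x⁴ ÷ −x³ = −6x. Subtract (−6x)·D = 6x⁴ + 36x³ + 6x² − 42x. Remainder: 2x³ + 12x² + 3x − 10.
Step 2: lead(2x³ + 12x² + 3x − 10) ÷ lead(D) = 2x³ ÷ −x³ = −2. Subtract (−2)·D = 2x³ + 12x² + 2x − 14. Remainder: x + 4.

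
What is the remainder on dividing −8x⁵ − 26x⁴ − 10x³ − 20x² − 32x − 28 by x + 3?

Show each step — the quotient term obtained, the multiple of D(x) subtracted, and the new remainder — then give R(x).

R(x) = −4

Step 1: lead(−8x⁵ − 26x⁴ − 10x³ − 20x² − 32x − 28) ÷ lead(D) = −8x⁵ ÷ x = −8x⁴. Subtract (−8x⁴)·D = −8x⁵ − 24x⁴. Remainder: −2x⁴ − 10x³ − 20x² − 32x − 28.
Step 2: lead(−2x⁴ − 10x³ − 20x² − 32x − 28) ÷ lead(D) = −2x⁴ ÷ x = −2x³. Subtract (−2x³)·D = −2x⁴ − 6x³. Remainder: −4x³ − 20x² − 32x − 28.
Step 3: lead(−4x³ − 20x² − 32x − 28) ÷ lead(D) = −4x³ ÷ x = −4x². Subtract (−4x²)·D = −4x³ − 12x². Remainder: −8x² − 32x − 28.
Step 4: lead(−8x² − 32x − 28) ÷ lead(D) = −8x² ÷ x = −8x. Subtract (−8x)·D = −8x² − 24x. Remainder: −8x − 28.
Step 5: lead(−8x − 28) ÷ lead(D) = −8x ÷ x = −8. Subtract (−8)·D = −8x − 24. Remainder: −4.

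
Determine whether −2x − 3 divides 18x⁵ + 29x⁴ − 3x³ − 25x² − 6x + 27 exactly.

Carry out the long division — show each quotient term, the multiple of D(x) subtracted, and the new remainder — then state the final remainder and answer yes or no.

R(x) = 0, so D(x) is a factor of P(x). yes

Step 1: lead(18x⁵ + 29x⁴ − 3x³ − 25x² − 6x + 27) ÷ lead(D) = 18x⁵ ÷ −2x = −9x⁴. Subtract (−9x⁴)·D = 18x⁵ + 27x⁴. Remainder: 2x⁴ − 3x³ − 25x² − 6x + 27.
Step 2: lead(2x⁴ − 3x³ − 25x² − 6x + 27) ÷ lead(D) = 2x⁴ ÷ −2x = −x³. Subtract (−x³)·D = 2x⁴ + 3x³. Remainder: −6x³ − 25x² − 6x + 27.
Step 3: lead(−6x³ − 25x² − 6x + 27) ÷ lead(D) = −6x³ ÷ −2x = 3x². Subtract (3x²)·D = −6x³ − 9x². Remainder: −16x² − 6x + 27.
Step 4: lead(−16x² − 6x + 27) ÷ lead(D) = −16x² ÷ −2x = 8x. Subtract (8x)·D = −16x² − 24x. Remainder: 18x + 27.
Step 5: lead(18x + 27) ÷ lead(D) = 18x ÷ −2x = −9. Subtract (−9)·D = 18x + 27. Remainder: 0.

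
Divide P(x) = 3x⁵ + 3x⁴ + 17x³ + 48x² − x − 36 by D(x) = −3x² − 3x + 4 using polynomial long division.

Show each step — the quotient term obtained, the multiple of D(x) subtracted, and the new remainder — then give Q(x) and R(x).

Q(x) = −x³ − 7x − 9; R(x) = 0

Step 1: lead(3x⁵ + 3x⁴ + 17x³ + 48x² − x − 36) ÷ lead(D) = 3x⁵ ÷ −3x² = −x³. Subtract (−x³)·D = 3x⁵ + 3x⁴ − 4x³. Remainder: 21x³ + 48x² − x − 36.
Step 2: lead(21x³ + 48x² − x − 36) ÷ lead(D) = 21x³ ÷ −3x² = −7x. Subtract (−7x)·D = 21x³ + 21x² − 28x. Remainder: 27x² + 27x − 36.
Step 3: lead(27x² + 27x − 36) ÷ lead(D) = 27x² ÷ −3x² = −9. Subtract (−9)·D = 27x² + 27x − 36. Remainder: 0.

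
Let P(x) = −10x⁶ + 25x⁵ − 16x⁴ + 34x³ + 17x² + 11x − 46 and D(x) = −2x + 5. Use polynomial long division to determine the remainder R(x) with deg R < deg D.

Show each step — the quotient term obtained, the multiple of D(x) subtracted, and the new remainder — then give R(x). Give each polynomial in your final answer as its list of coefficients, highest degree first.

Step 1: lead(−10x⁶ + 25x⁵ − 16x⁴ + 34x³ + 17x² + 11x − 46) ÷ lead(D) = −10x⁶ ÷ −2x = 5x⁵. Subtract (5x⁵)·D = −10x⁶ + 25x⁵. Remainder: −16x⁴ + 34x³ + 17x² + 11x − 46.
Step 2: lead(−16x⁴ + 34x³ + 17x² + 11x − 46) ÷ lead(D) = −16x⁴ ÷ −2x = 8x³. Subtract (8x³)·D = −16x⁴ + 40x³. Remainder: −6x³ + 17x² + 11x − 46.
Step 3: lead(−6x³ + 17x² + 11x − 46) ÷ lead(D) = −6x³ ÷ −2x = 3x². Subtract (3x²)·D = −6x³ + 15x². Remainder: 2x² + 11x − 46.
Step 4: lead(2x² + 11x − 46) ÷ lead(D) = 2x² ÷ −2x = −x. Subtract (−x)·D = 2x² − 5x. Remainder: 16x − 46.
Step 5: lead(16x − 46) ÷ lead(D) = 16x ÷ −2x = −8. Subtract (−8)·D = 16x − 40. Remainder: −6.

R = [-6]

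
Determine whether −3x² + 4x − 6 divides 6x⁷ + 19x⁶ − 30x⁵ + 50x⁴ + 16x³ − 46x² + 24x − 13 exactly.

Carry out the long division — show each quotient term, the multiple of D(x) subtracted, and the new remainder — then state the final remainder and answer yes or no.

Step 1: lead(6x⁷ + 19x⁶ − 30x⁵ + 50x⁴ + 16x³ − 46x² + 24x − 13) ÷ lead(D) = 6x⁷ ÷ −3x² = −2x⁵. Subtract (−2x⁵)·D = 6x⁷ − 8x⁶ + 12x⁵. Remainder: 27x⁶ − 42x⁵ + 50x⁴ + 16x³ − 46x² + 24x − 13.
Step 2: lead(27x⁶ − 42x⁵ + 50x⁴ + 16x³ − 46x² + 24x − 13) ÷ lead(D) = 27x⁶ ÷ −3x² = −9x⁴. Subtract (−9x⁴)·D = 27x⁶ − 36x⁵ + 54x⁴. Remainder: −6x⁵ − 4x⁴ + 16x³ − 46x² + 24x − 13.
Step 3: lead(−6x⁵ − 4x⁴ + 16x³ − 46x² + 24x − 13) ÷ lead(D) = −6x⁵ ÷ −3x² = 2x³. Subtract (2x³)·D = −6x⁵ + 8x⁴ − 12x³. Remainder: −12x⁴ + 28x³ − 46x² + 24x − 13.
Step 4: lead(−12x⁴ + 28x³ − 46x² + 24x − 13) ÷ lead(D) = −12x⁴ ÷ −3x² = 4x². Subtract (4x²)·D = −12x⁴ + 16x³ − 24x². Remainder: 12x³ − 22x² + 24x − 13.
Step 5: lead(12x³ − 22x² + 24x − 13) ÷ lead(D) = 12x³ ÷ −3x² = −4x. Subtract (−4x)·D = 12x³ − 16x² + 24x. Remainder: −6x² − 13.
Step 6: lead(−6x² − 13) ÷ lead(D) = −6x² ÷ −3x² = 2. Subtract (2)·D = −6x² + 8x − 12. Remainder: −8x − 1.

R(x) = −8x − 1, so D(x) is not a factor of P(x). no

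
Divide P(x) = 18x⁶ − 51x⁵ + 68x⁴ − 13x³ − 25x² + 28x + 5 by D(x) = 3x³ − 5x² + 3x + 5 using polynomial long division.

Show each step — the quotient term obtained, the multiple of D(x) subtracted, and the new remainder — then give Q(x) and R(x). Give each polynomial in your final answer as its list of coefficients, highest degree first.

Step 1: lead(18x⁶ − 51x⁵ + 68x⁴ − 13x³ − 25x² + 28x + 5) ÷ lead(D) = 18x⁶ ÷ 3x³ = 6x³. Subtract (6x³)·D = 18x⁶ − 30x⁵ + 18x⁴ + 30x³. Remainder: −21x⁵ + 50x⁴ − 43x³ − 25x² + 28x + 5.
Step 2: lead(−21x⁵ + 50x⁴ − 43x³ − 25x² + 28x + 5) ÷ lead(D) = −21x⁵ ÷ 3x³ = −7x². Subtract (−7x²)·D = −21x⁵ + 35x⁴ − 21x³ − 35x². Remainder: 15x⁴ − 22x³ + 10x² + 28x + 5.
Step 3: lead(15x⁴ − 22x³ + 10x² + 28x + 5) ÷ lead(D) = 15x⁴ ÷ 3x³ = 5x. Subtract (5x)·D = 15x⁴ − 25x³ + 15x² + 25x. Remainder: 3x³ − 5x² + 3x + 5.
Step 4: lead(3x³ − 5x² + 3x + 5) ÷ lead(D) = 3x³ ÷ 3x³ = 1. Subtract (1)·D = 3x³ − 5x² + 3x + 5. Remainder: 0.

Q = [6, -7, 5, 1]; R = [0]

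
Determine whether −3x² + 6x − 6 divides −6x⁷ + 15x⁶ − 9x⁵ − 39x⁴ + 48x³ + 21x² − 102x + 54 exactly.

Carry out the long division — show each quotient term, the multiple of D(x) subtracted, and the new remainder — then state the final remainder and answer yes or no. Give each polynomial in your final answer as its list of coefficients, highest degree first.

R = [0], so D(x) is a factor of P(x). yes

Step 1: lead(−6x⁷ + 15x⁶ − 9x⁵ − 39x⁴ + 48x³ + 21x² − 102x + 54) ÷ lead(D) = −6x⁷ ÷ −3x² = 2x⁵. Subtract (2x⁵)·D = −6x⁷ + 12x⁶ − 12x⁵. Remainder: 3x⁶ + 3x⁵ − 39x⁴ + 48x³ + 21x² − 102x + 54.
Step 2: lead(3x⁶ + 3x⁵ − 39x⁴ + 48x³ + 21x² − 102x + 54) ÷ lead(D) = 3x⁶ ÷ −3x² = −x⁴. Subtract (−x⁴)·D = 3x⁶ − 6x⁵ + 6x⁴. Remainder: 9x⁵ − 45x⁴ + 48x³ + 21x² − 102x + 54.
Step 3: lead(9x⁵ − 45x⁴ + 48x³ + 21x² − 102x + 54) ÷ lead(D) = 9x⁵ ÷ −3x² = −3x³. Subtract (−3x³)·D = 9x⁵ − 18x⁴ + 18x³. Remainder: −27x⁴ + 30x³ + 21x² − 102x + 54.
Step 4: lead(−27x⁴ + 30x³ + 21x² − 102x + 54) ÷ lead(D) = −27x⁴ ÷ −3x² = 9x². Subtract (9x²)·D = −27x⁴ + 54x³ − 54x². Remainder: −24x³ + 75x² − 102x + 54.
Step 5: lead(−24x³ + 75x² − 102x + 54) ÷ lead(D) = −24x³ ÷ −3x² = 8x. Subtract (8x)·D = −24x³ + 48x² − 48x. Remainder: 27x² − 54x + 54.
Step 6: lead(27x² − 54x + 54) ÷ lead(D) = 27x² ÷ −3x² = −9. Subtract (−9)·D = 27x² − 54x + 54. Remainder: 0.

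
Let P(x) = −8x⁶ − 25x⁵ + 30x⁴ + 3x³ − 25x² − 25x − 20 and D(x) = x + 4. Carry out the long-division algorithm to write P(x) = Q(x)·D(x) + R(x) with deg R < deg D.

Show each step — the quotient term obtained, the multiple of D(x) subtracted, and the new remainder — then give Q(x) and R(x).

Step 1: lead(−8x⁶ − 25x⁵ + 30x⁴ + 3x³ − 25x² − 25x − 20) ÷ lead(D) = −8x⁶ ÷ x = −8x⁵. Subtract (−8x⁵)·D = −8x⁶ − 32x⁵. Remainder: 7x⁵ + 30x⁴ + 3x³ − 25x² − 25x − 20.
Step 2: lead(7x⁵ + 30x⁴ + 3x³ − 25x² − 25x − 20) ÷ lead(D) = 7x⁵ ÷ x = 7x⁴. Subtract (7x⁴)·D = 7x⁵ + 28x⁴. Remainder: 2x⁴ + 3x³ − 25x² − 25x − 20.
Step 3: lead(2x⁴ + 3x³ − 25x² − 25x − 20) ÷ lead(D) = 2x⁴ ÷ x = 2x³. Subtract (2x³)·D = 2x⁴ + 8x³. Remainder: −5x³ − 25x² − 25x − 20.
Step 4: lead(−5x³ − 25x² − 25x − 20) ÷ lead(D) = −5x³ ÷ x = −5x². Subtract (−5x²)·D = −5x³ − 20x². Remainder: −5x² − 25x − 20.
Step 5: lead(−5x² − 25x − 20) ÷ lead(D) = −5x² ÷ x = −5x. Subtract (−5x)·D = −5x² − 20x. Remainder: −5x − 20.
Step 6: lead(−5x − 20) ÷ lead(D) = −5x ÷ x = −5. Subtract (−5)·D = −5x − 20. Remainder: 0.

Q(x) = −8x⁵ + 7x⁴ + 2x³ − 5x² − 5x − 5; R(x) = 0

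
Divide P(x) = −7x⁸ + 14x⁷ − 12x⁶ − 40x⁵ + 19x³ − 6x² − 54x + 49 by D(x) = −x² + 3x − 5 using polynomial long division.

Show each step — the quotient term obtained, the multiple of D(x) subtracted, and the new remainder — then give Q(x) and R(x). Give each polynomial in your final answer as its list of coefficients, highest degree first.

Q = [7, 7, -2, -1, 7, 7, -8]; R = [5, 9]

Step 1: lead(−7x⁸ + 14x⁷ − 12x⁶ − 40x⁵ + 19x³ − 6x² − 54x + 49) ÷ lead(D) = −7x⁸ ÷ −x² = 7x⁶. Subtract (7x⁶)·D = −7x⁸ + 21x⁷ − 35x⁶. Remainder: −7x⁷ + 23x⁶ − 40x⁵ + 19x³ − 6x² − 54x + 49.
Step 2: lead(−7x⁷ + 23x⁶ − 40x⁵ + 19x³ − 6x² − 54x + 49) ÷ lead(D) = −7x⁷ ÷ −x² = 7x⁵. Subtract (7x⁵)·D = −7x⁷ + 21x⁶ − 35x⁵. Remainder: 2x⁶ − 5x⁵ + 19x³ − 6x² − 54x + 49.
Step 3: lead(2x⁶ − 5x⁵ + 19x³ − 6x² − 54x + 49) ÷ lead(D) = 2x⁶ ÷ −x² = −2x⁴. Subtract (−2x⁴)·D = 2x⁶ − 6x⁵ + 10x⁴. Remainder: x⁵ − 10x⁴ + 19x³ − 6x² − 54x + 49.
Step 4: lead(x⁵ − 10x⁴ + 19x³ − 6x² − 54x + 49) ÷ lead(D) = x⁵ ÷ −x² = −x³. Subtract (−x³)·D = x⁵ − 3x⁴ + 5x³. Remainder: −7x⁴ + 14x³ − 6x² − 54x + 49.
Step 5: lead(−7x⁴ + 14x³ − 6x² − 54x + 49) ÷ lead(D) = −7x⁴ ÷ −x² = 7x². Subtract (7x²)·D = −7x⁴ + 21x³ − 35x². Remainder: −7x³ + 29x² − 54x + 49.
Step 6: lead(−7x³ + 29x² − 54x + 49) ÷ lead(D) = −7x³ ÷ −x² = 7x. Subtract (7x)·D = −7x³ + 21x² − 35x. Remainder: 8x² − 19x + 49.
Step 7: lead(8x² − 19x + 49) ÷ lead(D) = 8x² ÷ −x² = −8. Subtract (−8)·D = 8x² − 24x + 40. Remainder: 5x + 9.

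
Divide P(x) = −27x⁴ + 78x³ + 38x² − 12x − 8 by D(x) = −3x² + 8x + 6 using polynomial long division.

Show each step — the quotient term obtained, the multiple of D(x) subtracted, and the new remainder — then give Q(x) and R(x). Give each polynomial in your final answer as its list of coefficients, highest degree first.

Step 1: lead(−27x⁴ + 78x³ + 38x² − 12x − 8) ÷ lead(D) = −27x⁴ ÷ −3x² = 9x². Subtract (9x²)·D = −27x⁴ + 72x³ + 54x². Remainder: 6x³ − 16x² − 12x − 8.
Step 2: lead(6x³ − 16x² − 12x − 8) ÷ lead(D) = 6x³ ÷ −3x² = −2x. Subtract (−2x)·D = 6x³ − 16x² − 12x. Remainder: −8.

Q = [9, -2, 0]; R = [-8]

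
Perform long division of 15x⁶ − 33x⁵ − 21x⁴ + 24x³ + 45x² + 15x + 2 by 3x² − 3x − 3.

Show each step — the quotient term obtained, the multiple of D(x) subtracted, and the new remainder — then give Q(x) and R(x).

Step 1: lead(15x⁶ − 33x⁵ − 21x⁴ + 24x³ + 45x² + 15x + 2) ÷ lead(D) = 15x⁶ ÷ 3x² = 5x⁴. Subtract (5x⁴)·D = 15x⁶ − 15x⁵ − 15x⁴. Remainder: −18x⁵ − 6x⁴ + 24x³ + 45x² + 15x + 2.
Step 2: lead(−18x⁵ − 6x⁴ + 24x³ + 45x² + 15x + 2) ÷ lead(D) = −18x⁵ ÷ 3x² = −6x³. Subtract (−6x³)·D = −18x⁵ + 18x⁴ + 18x³. Remainder: −24x⁴ + 6x³ + 45x² + 15x + 2.
Step 3: lead(−24x⁴ + 6x³ + 45x² + 15x + 2) ÷ lead(D) = −24x⁴ ÷ 3x² = −8x². Subtract (−8x²)·D = −24x⁴ + 24x³ + 24x². Remainder: −18x³ + 21x² + 15x + 2.
Step 4: lead(−18x³ + 21x² + 15x + 2) ÷ lead(D) = −18x³ ÷ 3x² = −6x. Subtract (−6x)·D = −18x³ + 18x² + 18x. Remainder: 3x² − 3x + 2.
Step 5: lead(3x² − 3x + 2) ÷ lead(D) = 3x² ÷ 3x² = 1. Subtract (1)·D = 3x² − 3x − 3. Remainder: 5.

Q(x) = 5x⁴ − 6x³ − 8x² − 6x + 1; R(x) = 5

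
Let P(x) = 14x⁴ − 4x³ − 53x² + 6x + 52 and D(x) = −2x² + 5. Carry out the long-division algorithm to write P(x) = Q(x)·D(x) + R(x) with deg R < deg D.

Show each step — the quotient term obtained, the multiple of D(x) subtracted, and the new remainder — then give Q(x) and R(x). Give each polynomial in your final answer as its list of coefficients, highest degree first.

Q = [-7, 2, 9]; R = [-4, 7]

Step 1: lead(14x⁴ − 4x³ − 53x² + 6x + 52) ÷ lead(D) = 14x⁴ ÷ −2x² = −7x². Subtract (−7x²)·D = 14x⁴ − 35x². Remainder: −4x³ − 18x² + 6x + 52.
Step 2: lead(−4x³ − 18x² + 6x + 52) ÷ lead(D) = −4x³ ÷ −2x² = 2x. Subtract (2x)·D = −4x³ + 10x. Remainder: −18x² − 4x + 52.
Step 3: lead(−18x² − 4x + 52) ÷ lead(D) = −18x² ÷ −2x² = 9. Subtract (9)·D = −18x² + 45. Remainder: −4x + 7.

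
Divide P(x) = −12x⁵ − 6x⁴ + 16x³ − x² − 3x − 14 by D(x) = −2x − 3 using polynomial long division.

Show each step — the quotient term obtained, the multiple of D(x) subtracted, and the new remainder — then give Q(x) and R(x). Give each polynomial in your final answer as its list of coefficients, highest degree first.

Q = [6, -6, 1, -1, 3]; R = [-5]

Step 1: lead(−12x⁵ − 6x⁴ + 16x³ − x² − 3x − 14) ÷ lead(D) = −12x⁵ ÷ −2x = 6x⁴. Subtract (6x⁴)·D = −12x⁵ − 18x⁴. Remainder: 12x⁴ + 16x³ − x² − 3x − 14.
Step 2: lead(12x⁴ + 16x³ − x² − 3x − 14) ÷ lead(D) = 12x⁴ ÷ −2x = −6x³. Subtract (−6x³)·D = 12x⁴ + 18x³. Remainder: −2x³ − x² − 3x − 14.
Step 3: lead(−2x³ − x² − 3x − 14) ÷ lead(D) = −2x³ ÷ −2x = x². Subtract (x²)·D = −2x³ − 3x². Remainder: 2x² − 3x − 14.
Step 4: lead(2x² − 3x − 14) ÷ lead(D) = 2x² ÷ −2x = −x. Subtract (−x)·D = 2x² + 3x. Remainder: −6x − 14.
Step 5: lead(−6x − 14) ÷ lead(D) = −6x ÷ −2x = 3. Subtract (3)·D = −6x − 9. Remainder: −5.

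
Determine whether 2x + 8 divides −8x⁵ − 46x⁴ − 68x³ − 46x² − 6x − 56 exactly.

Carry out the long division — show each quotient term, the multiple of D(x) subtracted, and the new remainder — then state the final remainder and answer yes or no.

Step 1: lead(−8x⁵ − 46x⁴ − 68x³ − 46x² − 6x − 56) ÷ lead(D) = −8x⁵ ÷ 2x = −4x⁴. Subtract (−4x⁴)·D = −8x⁵ − 32x⁴. Remainder: −14x⁴ − 68x³ − 46x² − 6x − 56.
Step 2: lead(−14x⁴ − 68x³ − 46x² − 6x − 56) ÷ lead(D) = −14x⁴ ÷ 2x = −7x³. Subtract (−7x³)·D = −14x⁴ − 56x³. Remainder: −12x³ − 46x² − 6x − 56.
Step 3: lead(−12x³ − 46x² − 6x − 56) ÷ lead(D) = −12x³ ÷ 2x = −6x². Subtract (−6x²)·D = −12x³ − 48x². Remainder: 2x² − 6x − 56.
Step 4: lead(2x² − 6x − 56) ÷ lead(D) = 2x² ÷ 2x = x. Subtract (x)·D = 2x² + 8x. Remainder: −14x − 56.
Step 5: lead(−14x − 56) ÷ lead(D) = −14x ÷ 2x = −7. Subtract (−7)·D = −14x − 56. Remainder: 0.

R(x) = 0, so D(x) is a factor of P(x). yes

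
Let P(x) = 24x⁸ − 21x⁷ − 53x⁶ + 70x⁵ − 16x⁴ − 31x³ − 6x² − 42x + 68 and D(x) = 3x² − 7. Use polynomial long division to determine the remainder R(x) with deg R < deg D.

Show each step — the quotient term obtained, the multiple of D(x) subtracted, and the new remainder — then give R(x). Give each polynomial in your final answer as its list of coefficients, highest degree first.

Step 1: lead(24x⁸ − 21x⁷ − 53x⁶ + 70x⁵ − 16x⁴ − 31x³ − 6x² − 42x + 68) ÷ lead(D) = 24x⁸ ÷ 3x² = 8x⁶. Subtract (8x⁶)·D = 24x⁸ − 56x⁶. Remainder: −21x⁷ + 3x⁶ + 70x⁵ − 16x⁴ − 31x³ − 6x² − 42x + 68.
Step 2: lead(−21x⁷ + 3x⁶ + 70x⁵ − 16x⁴ − 31x³ − 6x² − 42x + 68) ÷ lead(D) = −21x⁷ ÷ 3x² = −7x⁵. Subtract (−7x⁵)·D = −21x⁷ + 49x⁵. Remainder: 3x⁶ + 21x⁵ − 16x⁴ − 31x³ − 6x² − 42x + 68.
Step 3: lead(3x⁶ + 21x⁵ − 16x⁴ − 31x³ − 6x² − 42x + 68) ÷ lead(D) = 3x⁶ ÷ 3x² = x⁴. Subtract (x⁴)·D = 3x⁶ − 7x⁴. Remainder: 21x⁵ − 9x⁴ − 31x³ − 6x² − 42x + 68.
Step 4: lead(21x⁵ − 9x⁴ − 31x³ − 6x² − 42x + 68) ÷ lead(D) = 21x⁵ ÷ 3x² = 7x³. Subtract (7x³)·D = 21x⁵ − 49x³. Remainder: −9x⁴ + 18x³ − 6x² − 42x + 68.
Step 5: lead(−9x⁴ + 18x³ − 6x² − 42x + 68) ÷ lead(D) = −9x⁴ ÷ 3x² = −3x². Subtract (−3x²)·D = −9x⁴ + 21x². Remainder: 18x³ − 27x² − 42x + 68.
Step 6: lead(18x³ − 27x² − 42x + 68) ÷ lead(D) = 18x³ ÷ 3x² = 6x. Subtract (6x)·D = 18x³ − 42x. Remainder: −27x² + 68.
Step 7: lead(−27x² + 68) ÷ lead(D) = −27x² ÷ 3x² = −9. Subtract (−9)·D = −27x² + 63. Remainder: 5.

R = [5]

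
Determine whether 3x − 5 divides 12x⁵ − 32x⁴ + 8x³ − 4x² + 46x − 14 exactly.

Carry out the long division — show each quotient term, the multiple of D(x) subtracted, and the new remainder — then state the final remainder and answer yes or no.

R(x) = −4, so D(x) is not a factor of P(x). no

Step 1: lead(12x⁵ − 32x⁴ + 8x³ − 4x² + 46x − 14) ÷ lead(D) = 12x⁵ ÷ 3x = 4x⁴. Subtract (4x⁴)·D = 12x⁵ − 20x⁴. Remainder: −12x⁴ + 8x³ − 4x² + 46x − 14.
Step 2: lead(−12x⁴ + 8x³ − 4x² + 46x − 14) ÷ lead(D) = −12x⁴ ÷ 3x = −4x³. Subtract (−4x³)·D = −12x⁴ + 20x³. Remainder: −12x³ − 4x² + 46x − 14.
Step 3: lead(−12x³ − 4x² + 46x − 14) ÷ lead(D) = −12x³ ÷ 3x = −4x². Subtract (−4x²)·D = −12x³ + 20x². Remainder: −24x² + 46x − 14.
Step 4: lead(−24x² + 46x − 14) ÷ lead(D) = −24x² ÷ 3x = −8x. Subtract (−8x)·D = −24x² + 40x. Remainder: 6x − 14.
Step 5: lead(6x − 14) ÷ lead(D) = 6x ÷ 3x = 2. Subtract (2)·D = 6x − 10. Remainder: −4.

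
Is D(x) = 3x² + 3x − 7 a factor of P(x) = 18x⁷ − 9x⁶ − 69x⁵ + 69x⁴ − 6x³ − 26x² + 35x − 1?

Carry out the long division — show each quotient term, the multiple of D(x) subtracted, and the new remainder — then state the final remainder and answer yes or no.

Step 1: lead(18x⁷ − 9x⁶ − 69x⁵ + 69x⁴ − 6x³ − 26x² + 35x − 1) ÷ lead(D) = 18x⁷ ÷ 3x² = 6x⁵. Subtract (6x⁵)·D = 18x⁷ + 18x⁶ − 42x⁵. Remainder: −27x⁶ − 27x⁵ + 69x⁴ − 6x³ − 26x² + 35x − 1.
Step 2: lead(−27x⁶ − 27x⁵ + 69x⁴ − 6x³ − 26x² + 35x − 1) ÷ lead(D) = −27x⁶ ÷ 3x² = −9x⁴. Subtract (−9x⁴)·D = −27x⁶ − 27x⁵ + 63x⁴. Remainder: 6x⁴ − 6x³ − 26x² + 35x − 1.
Step 3: lead(6x⁴ − 6x³ − 26x² + 35x − 1) ÷ lead(D) = 6x⁴ ÷ 3x² = 2x². Subtract (2x²)·D = 6x⁴ + 6x³ − 14x². Remainder: −12x³ − 12x² + 35x − 1.
Step 4: lead(−12x³ − 12x² + 35x − 1) ÷ lead(D) = −12x³ ÷ 3x² = −4x. Subtract (−4x)·D = −12x³ − 12x² + 28x. Remainder: 7x − 1.

R(x) = 7x − 1, so D(x) is not a factor of P(x). no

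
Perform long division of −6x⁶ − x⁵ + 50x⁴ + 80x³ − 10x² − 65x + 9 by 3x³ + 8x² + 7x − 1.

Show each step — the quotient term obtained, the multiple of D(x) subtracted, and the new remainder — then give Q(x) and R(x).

Step 1: lead(−6x⁶ − x⁵ + 50x⁴ + 80x³ − 10x² − 65x + 9) ÷ lead(D) = −6x⁶ ÷ 3x³ = −2x³. Subtract (−2x³)·D = −6x⁶ − 16x⁵ − 14x⁴ + 2x³. Remainder: 15x⁵ + 64x⁴ + 78x³ − 10x² − 65x + 9.
Step 2: lead(15x⁵ + 64x⁴ + 78x³ − 10x² − 65x + 9) ÷ lead(D) = 15x⁵ ÷ 3x³ = 5x². Subtract (5x²)·D = 15x⁵ + 40x⁴ + 35x³ − 5x². Remainder: 24x⁴ + 43x³ − 5x² − 65x + 9.
Step 3: lead(24x⁴ + 43x³ − 5x² − 65x + 9) ÷ lead(D) = 24x⁴ ÷ 3x³ = 8x. Subtract (8x)·D = 24x⁴ + 64x³ + 56x² − 8x. Remainder: −21x³ − 61x² − 57x + 9.
Step 4: lead(−21x³ − 61x² − 57x + 9) ÷ lead(D) = −21x³ ÷ 3x³ = −7. Subtract (−7)·D = −21x³ − 56x² − 49x + 7. Remainder: −5x² − 8x + 2.

Q(x) = −2x³ + 5x² + 8x − 7; R(x) = −5x² − 8x + 2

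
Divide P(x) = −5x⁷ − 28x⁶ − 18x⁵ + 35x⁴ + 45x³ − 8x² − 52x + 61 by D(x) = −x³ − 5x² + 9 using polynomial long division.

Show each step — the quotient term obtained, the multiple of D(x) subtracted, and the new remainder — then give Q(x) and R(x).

Q(x) = 5x⁴ + 3x³ + 3x² − 5x + 7; R(x) = −7x − 2

Step 1: lead(−5x⁷ − 28x⁶ − 18x⁵ + 35x⁴ + 45x³ − 8x² − 52x + 61) ÷ lead(D) = −5x⁷ ÷ −x³ = 5x⁴. Subtract (5x⁴)·D = −5x⁷ − 25x⁶ + 45x⁴. Remainder: −3x⁶ − 18x⁵ − 10x⁴ + 45x³ − 8x² − 52x + 61.
Step 2: lead(−3x⁶ − 18x⁵ − 10x⁴ + 45x³ − 8x² − 52x + 61) ÷ lead(D) = −3x⁶ ÷ −x³ = 3x³. Subtract (3x³)·D = −3x⁶ − 15x⁵ + 27x³. Remainder: −3x⁵ − 10x⁴ + 18x³ − 8x² − 52x + 61.
Step 3: lead(−3x⁵ − 10x⁴ + 18x³ − 8x² − 52x + 61) ÷ lead(D) = −3x⁵ ÷ −x³ = 3x². Subtract (3x²)·D = −3x⁵ − 15x⁴ + 27x². Remainder: 5x⁴ + 18x³ − 35x² − 52x + 61.
Step 4: lead(5x⁴ + 18x³ − 35x² − 52x + 61) ÷ lead(D) = 5x⁴ ÷ −x³ = −5x. Subtract (−5x)·D = 5x⁴ + 25x³ − 45x. Remainder: −7x³ − 35x² − 7x + 61.
Step 5: lead(−7x³ − 35x² − 7x + 61) ÷ lead(D) = −7x³ ÷ −x³ = 7. Subtract (7)·D = −7x³ − 35x² + 63. Remainder: −7x − 2.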